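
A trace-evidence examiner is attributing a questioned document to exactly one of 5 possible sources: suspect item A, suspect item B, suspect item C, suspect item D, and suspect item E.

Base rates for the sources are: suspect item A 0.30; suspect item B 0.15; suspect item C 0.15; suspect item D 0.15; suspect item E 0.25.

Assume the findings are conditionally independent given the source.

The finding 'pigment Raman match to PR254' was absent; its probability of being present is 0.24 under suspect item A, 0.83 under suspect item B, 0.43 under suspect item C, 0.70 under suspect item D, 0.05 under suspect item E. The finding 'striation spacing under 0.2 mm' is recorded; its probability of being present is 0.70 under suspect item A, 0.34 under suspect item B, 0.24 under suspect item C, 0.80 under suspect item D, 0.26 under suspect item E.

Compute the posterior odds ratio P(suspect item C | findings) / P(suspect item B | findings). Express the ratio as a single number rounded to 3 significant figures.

Unnormalized posterior weight (prior times the finding likelihoods) for each of the two hypotheses (using 1 − P(present | H) for each absent finding):
  suspect item C: 0.15 × (1 − 0.43) × 0.24 = 0.02052
  suspect item B: 0.15 × (1 − 0.83) × 0.34 = 0.00867
Odds(suspect item C : suspect item B) = 0.02052 / 0.00867 ≈ 2.37.

2.37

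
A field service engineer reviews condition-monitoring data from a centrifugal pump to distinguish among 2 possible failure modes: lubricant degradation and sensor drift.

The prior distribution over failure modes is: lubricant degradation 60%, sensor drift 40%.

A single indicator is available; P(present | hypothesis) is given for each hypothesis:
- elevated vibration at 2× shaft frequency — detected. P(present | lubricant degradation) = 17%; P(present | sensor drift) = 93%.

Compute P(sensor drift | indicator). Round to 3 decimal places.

0.785

For each hypothesis, the unnormalized posterior weight is prior × likelihood:
  lubricant degradation: 0.60 × 0.17 = 0.102
  sensor drift: 0.40 × 0.93 = 0.372
The unnormalized weights sum to 0.474.
P(sensor drift | evidence) = 0.372 / 0.474 ≈ 0.785.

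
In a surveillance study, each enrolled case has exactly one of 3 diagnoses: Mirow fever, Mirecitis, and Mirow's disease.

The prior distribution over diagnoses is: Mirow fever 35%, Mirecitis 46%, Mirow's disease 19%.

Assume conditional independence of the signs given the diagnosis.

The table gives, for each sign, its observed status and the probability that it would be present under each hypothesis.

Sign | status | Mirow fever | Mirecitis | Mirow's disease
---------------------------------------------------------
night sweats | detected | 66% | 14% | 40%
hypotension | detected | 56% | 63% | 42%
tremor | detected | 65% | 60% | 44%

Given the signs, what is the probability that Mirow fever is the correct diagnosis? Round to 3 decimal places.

Multiply each prior by the joint likelihood of the sign pattern:
  Mirow fever: 0.35 × 0.66 × 0.56 × 0.65 = 0.084084
  Mirecitis: 0.46 × 0.14 × 0.63 × 0.60 = 0.024343
  Mirow's disease: 0.19 × 0.40 × 0.42 × 0.44 = 0.014045
Normalizing constant Z = 0.084084 + 0.024343 + 0.014045 = 0.12247.
P(Mirow fever | evidence) = 0.084084 / 0.12247 ≈ 0.687.

0.687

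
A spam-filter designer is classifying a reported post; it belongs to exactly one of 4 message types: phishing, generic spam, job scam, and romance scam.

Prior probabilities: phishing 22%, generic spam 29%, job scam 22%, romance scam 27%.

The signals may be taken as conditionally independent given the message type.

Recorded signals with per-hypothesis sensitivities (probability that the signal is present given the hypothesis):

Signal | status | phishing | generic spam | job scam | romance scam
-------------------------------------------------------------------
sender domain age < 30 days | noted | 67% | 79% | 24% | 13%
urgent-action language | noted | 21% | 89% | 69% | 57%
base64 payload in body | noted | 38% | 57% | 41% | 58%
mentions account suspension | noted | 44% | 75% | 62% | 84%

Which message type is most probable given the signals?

generic spam

By Bayes' rule with conditional independence, the unnormalized weight for each hypothesis is prior × ∏ likelihoods:
  phishing: 0.22 × 0.67 × 0.21 × 0.38 × 0.44 = 0.0051755
  generic spam: 0.29 × 0.79 × 0.89 × 0.57 × 0.75 = 0.087167
  job scam: 0.22 × 0.24 × 0.69 × 0.41 × 0.62 = 0.009261
  romance scam: 0.27 × 0.13 × 0.57 × 0.58 × 0.84 = 0.0097474
The unnormalized weights sum to 0.11135.
P(phishing | evidence) ≈ 0.0051755 / 0.11135 ≈ 0.046
P(generic spam | evidence) ≈ 0.087167 / 0.11135 ≈ 0.783
P(job scam | evidence) ≈ 0.009261 / 0.11135 ≈ 0.083
P(romance scam | evidence) ≈ 0.0097474 / 0.11135 ≈ 0.088
The largest is 0.783, so generic spam is most probable.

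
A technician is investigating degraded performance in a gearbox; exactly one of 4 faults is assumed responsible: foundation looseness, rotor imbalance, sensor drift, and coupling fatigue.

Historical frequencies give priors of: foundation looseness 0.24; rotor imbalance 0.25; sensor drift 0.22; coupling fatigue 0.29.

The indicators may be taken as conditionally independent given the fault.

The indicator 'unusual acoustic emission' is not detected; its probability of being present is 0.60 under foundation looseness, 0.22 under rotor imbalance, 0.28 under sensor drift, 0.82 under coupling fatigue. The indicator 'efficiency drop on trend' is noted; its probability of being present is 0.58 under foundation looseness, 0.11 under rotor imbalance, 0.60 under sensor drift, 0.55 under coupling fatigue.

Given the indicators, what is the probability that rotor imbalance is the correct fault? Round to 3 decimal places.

For each hypothesis, the unnormalized posterior weight is prior × product of the indicator likelihoods (using 1 − P(present | H) for each absent indicator):
  foundation looseness: 0.24 × (1 − 0.60) × 0.58 = 0.05568
  rotor imbalance: 0.25 × (1 − 0.22) × 0.11 = 0.02145
  sensor drift: 0.22 × (1 − 0.28) × 0.60 = 0.09504
  coupling fatigue: 0.29 × (1 − 0.82) × 0.55 = 0.02871
Normalizing constant Z = 0.05568 + 0.02145 + 0.09504 + 0.02871 = 0.20088.
P(rotor imbalance | evidence) = 0.02145 / 0.20088 ≈ 0.107.

0.107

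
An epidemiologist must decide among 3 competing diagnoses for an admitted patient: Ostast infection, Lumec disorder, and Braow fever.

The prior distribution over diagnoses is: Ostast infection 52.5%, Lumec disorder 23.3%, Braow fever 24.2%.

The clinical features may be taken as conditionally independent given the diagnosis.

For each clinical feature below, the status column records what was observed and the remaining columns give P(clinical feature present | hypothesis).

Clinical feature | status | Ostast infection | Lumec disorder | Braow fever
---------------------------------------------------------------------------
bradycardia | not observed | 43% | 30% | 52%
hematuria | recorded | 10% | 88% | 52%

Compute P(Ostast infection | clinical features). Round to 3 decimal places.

0.128

For each hypothesis, the unnormalized posterior weight is prior × product of the clinical feature likelihoods (using 1 − P(present | H) for each absent clinical feature):
  Ostast infection: 0.525 × (1 − 0.43) × 0.10 = 0.029925
  Lumec disorder: 0.233 × (1 − 0.30) × 0.88 = 0.14353
  Braow fever: 0.242 × (1 − 0.52) × 0.52 = 0.060403
Marginal likelihood of the evidence = 0.23386.
P(Ostast infection | evidence) = 0.029925 / 0.23386 ≈ 0.128.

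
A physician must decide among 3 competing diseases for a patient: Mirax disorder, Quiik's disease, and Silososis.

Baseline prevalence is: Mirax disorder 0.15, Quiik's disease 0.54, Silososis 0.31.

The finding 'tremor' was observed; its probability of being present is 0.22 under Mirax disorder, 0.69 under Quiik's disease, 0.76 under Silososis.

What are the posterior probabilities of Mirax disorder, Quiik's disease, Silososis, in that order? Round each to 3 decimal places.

0.051, 0.581, 0.367

For each hypothesis, the unnormalized posterior weight is prior × likelihood:
  Mirax disorder: 0.15 × 0.22 = 0.033
  Quiik's disease: 0.54 × 0.69 = 0.3726
  Silososis: 0.31 × 0.76 = 0.2356
Normalizing constant Z = 0.033 + 0.3726 + 0.2356 = 0.6412.
P(Mirax disorder | evidence) = 0.033 / 0.6412 ≈ 0.051
P(Quiik's disease | evidence) = 0.3726 / 0.6412 ≈ 0.581
P(Silososis | evidence) = 0.2356 / 0.6412 ≈ 0.367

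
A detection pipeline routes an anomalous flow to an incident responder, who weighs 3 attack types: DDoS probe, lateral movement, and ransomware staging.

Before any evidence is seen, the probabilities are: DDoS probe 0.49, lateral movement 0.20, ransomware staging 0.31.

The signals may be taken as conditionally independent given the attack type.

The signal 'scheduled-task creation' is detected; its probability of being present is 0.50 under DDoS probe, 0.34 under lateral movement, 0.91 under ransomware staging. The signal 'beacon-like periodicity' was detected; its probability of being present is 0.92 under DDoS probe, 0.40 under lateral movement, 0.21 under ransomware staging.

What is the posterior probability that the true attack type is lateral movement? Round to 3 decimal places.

0.087

By Bayes' rule with conditional independence, the unnormalized weight for each hypothesis is prior × ∏ likelihoods:
  DDoS probe: 0.49 × 0.50 × 0.92 = 0.2254
  lateral movement: 0.20 × 0.34 × 0.40 = 0.0272
  ransomware staging: 0.31 × 0.91 × 0.21 = 0.059241
Normalizing constant Z = 0.2254 + 0.0272 + 0.059241 = 0.31184.
P(lateral movement | evidence) = 0.0272 / 0.31184 ≈ 0.087.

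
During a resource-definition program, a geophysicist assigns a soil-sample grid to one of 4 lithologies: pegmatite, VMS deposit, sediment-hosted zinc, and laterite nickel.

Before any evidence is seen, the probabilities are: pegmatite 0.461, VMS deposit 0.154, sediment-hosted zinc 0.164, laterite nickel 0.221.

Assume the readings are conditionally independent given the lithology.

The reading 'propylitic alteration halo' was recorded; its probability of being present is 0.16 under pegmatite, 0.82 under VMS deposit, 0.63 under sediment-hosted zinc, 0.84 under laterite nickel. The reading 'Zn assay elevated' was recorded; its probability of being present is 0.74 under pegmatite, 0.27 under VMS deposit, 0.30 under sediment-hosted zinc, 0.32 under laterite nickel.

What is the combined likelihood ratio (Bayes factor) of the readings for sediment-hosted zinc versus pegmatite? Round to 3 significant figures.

1.60

Take the product of per-reading likelihoods under each hypothesis, then divide.
  sediment-hosted zinc: 0.63 × 0.30 = 0.189
  pegmatite: 0.16 × 0.74 = 0.1184
Bayes factor = 0.189 / 0.1184 ≈ 1.60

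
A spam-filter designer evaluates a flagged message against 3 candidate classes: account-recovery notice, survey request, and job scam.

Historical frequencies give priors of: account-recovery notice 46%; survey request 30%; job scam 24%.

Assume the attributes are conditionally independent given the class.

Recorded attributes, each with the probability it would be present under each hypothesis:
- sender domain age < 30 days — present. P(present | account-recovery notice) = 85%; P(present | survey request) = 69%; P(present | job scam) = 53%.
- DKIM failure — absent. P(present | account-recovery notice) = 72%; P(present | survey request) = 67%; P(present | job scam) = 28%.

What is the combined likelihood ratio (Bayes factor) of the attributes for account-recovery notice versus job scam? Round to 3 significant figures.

0.624

The Bayes factor is the ratio of the joint likelihoods of the attribute pattern under the two hypotheses (using 1 − P(present | H) for each absent attribute).
  account-recovery notice: 0.85 × (1 − 0.72) = 0.238
  job scam: 0.53 × (1 − 0.28) = 0.3816
Bayes factor = 0.238 / 0.3816 ≈ 0.624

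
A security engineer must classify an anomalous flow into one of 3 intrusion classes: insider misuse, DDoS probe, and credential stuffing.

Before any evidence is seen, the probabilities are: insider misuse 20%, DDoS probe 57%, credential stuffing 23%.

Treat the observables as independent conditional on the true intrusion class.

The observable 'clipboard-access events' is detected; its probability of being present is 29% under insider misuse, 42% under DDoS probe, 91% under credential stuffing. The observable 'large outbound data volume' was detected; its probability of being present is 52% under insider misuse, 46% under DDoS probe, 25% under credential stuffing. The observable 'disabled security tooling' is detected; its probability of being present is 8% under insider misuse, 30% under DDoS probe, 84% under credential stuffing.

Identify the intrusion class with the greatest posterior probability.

Multiply each prior by the joint likelihood of the observable pattern:
  insider misuse: 0.20 × 0.29 × 0.52 × 0.08 = 0.0024128
  DDoS probe: 0.57 × 0.42 × 0.46 × 0.30 = 0.033037
  credential stuffing: 0.23 × 0.91 × 0.25 × 0.84 = 0.043953
Marginal likelihood of the evidence = 0.079403.
P(insider misuse | evidence) ≈ 0.0024128 / 0.079403 ≈ 0.030
P(DDoS probe | evidence) ≈ 0.033037 / 0.079403 ≈ 0.416
P(credential stuffing | evidence) ≈ 0.043953 / 0.079403 ≈ 0.554
The largest is 0.554, so credential stuffing is most probable.

credential stuffing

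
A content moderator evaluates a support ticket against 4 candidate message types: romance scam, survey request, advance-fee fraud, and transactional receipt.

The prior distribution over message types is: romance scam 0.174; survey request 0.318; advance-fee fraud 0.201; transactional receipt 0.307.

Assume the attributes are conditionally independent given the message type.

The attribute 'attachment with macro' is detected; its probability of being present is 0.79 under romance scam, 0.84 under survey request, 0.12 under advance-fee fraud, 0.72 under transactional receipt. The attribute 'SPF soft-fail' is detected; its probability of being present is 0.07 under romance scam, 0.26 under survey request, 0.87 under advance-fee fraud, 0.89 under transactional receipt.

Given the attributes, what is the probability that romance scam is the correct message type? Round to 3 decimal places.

0.032

By Bayes' rule with conditional independence, the unnormalized weight for each hypothesis is prior × ∏ likelihoods:
  romance scam: 0.174 × 0.79 × 0.07 = 0.0096222
  survey request: 0.318 × 0.84 × 0.26 = 0.069451
  advance-fee fraud: 0.201 × 0.12 × 0.87 = 0.020984
  transactional receipt: 0.307 × 0.72 × 0.89 = 0.19673
The unnormalized weights sum to 0.29678.
P(romance scam | evidence) = 0.0096222 / 0.29678 ≈ 0.032.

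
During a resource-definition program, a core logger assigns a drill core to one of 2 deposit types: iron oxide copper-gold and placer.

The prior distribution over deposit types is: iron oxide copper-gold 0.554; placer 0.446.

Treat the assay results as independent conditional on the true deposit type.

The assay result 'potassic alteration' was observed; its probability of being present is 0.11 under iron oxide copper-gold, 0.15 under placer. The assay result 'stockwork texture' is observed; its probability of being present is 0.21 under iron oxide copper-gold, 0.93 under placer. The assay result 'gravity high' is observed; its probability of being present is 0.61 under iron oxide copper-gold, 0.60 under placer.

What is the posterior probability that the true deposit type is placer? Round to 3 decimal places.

0.827

For each hypothesis, the unnormalized posterior weight is prior × product of the assay result likelihoods:
  iron oxide copper-gold: 0.554 × 0.11 × 0.21 × 0.61 = 0.0078064
  placer: 0.446 × 0.15 × 0.93 × 0.60 = 0.03733
The unnormalized weights sum to 0.045137.
P(placer | evidence) = 0.03733 / 0.045137 ≈ 0.827.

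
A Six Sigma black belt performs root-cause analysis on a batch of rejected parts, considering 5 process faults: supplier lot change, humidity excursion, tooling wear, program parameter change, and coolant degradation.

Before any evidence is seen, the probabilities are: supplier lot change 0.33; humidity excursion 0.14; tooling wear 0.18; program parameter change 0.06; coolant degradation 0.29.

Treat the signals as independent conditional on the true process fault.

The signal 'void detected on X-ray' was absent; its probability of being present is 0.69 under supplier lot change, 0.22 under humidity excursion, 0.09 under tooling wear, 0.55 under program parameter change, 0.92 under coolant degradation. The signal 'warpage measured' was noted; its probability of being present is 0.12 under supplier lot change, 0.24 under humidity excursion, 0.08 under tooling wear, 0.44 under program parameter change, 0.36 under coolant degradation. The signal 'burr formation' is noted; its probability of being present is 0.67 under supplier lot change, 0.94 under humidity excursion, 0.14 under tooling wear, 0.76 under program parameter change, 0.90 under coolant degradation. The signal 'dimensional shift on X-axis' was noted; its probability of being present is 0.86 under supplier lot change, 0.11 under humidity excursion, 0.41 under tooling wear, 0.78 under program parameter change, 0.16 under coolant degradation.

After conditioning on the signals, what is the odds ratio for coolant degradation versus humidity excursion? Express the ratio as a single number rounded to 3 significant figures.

The normalizing constant cancels in an odds ratio, so compute prior × likelihood for the two hypotheses only (using 1 − P(present | H) for each absent signal):
  coolant degradation: 0.29 × (1 − 0.92) × 0.36 × 0.90 × 0.16 = 0.0012027
  humidity excursion: 0.14 × (1 − 0.22) × 0.24 × 0.94 × 0.11 = 0.0027099
Posterior odds = 0.0012027 / 0.0027099 ≈ 0.444.

0.444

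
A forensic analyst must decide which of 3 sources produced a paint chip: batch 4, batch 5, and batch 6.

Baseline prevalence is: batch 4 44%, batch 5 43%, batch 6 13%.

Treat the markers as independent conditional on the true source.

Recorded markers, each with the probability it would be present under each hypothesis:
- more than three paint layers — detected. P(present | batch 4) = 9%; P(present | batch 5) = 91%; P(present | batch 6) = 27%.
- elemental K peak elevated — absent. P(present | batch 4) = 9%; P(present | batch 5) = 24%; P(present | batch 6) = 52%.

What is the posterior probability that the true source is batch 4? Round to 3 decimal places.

0.103

For each hypothesis, the unnormalized posterior weight is prior × product of the marker likelihoods (using 1 − P(present | H) for each absent marker):
  batch 4: 0.44 × 0.09 × (1 − 0.09) = 0.036036
  batch 5: 0.43 × 0.91 × (1 − 0.24) = 0.29739
  batch 6: 0.13 × 0.27 × (1 − 0.52) = 0.016848
The unnormalized weights sum to 0.35027.
P(batch 4 | evidence) = 0.036036 / 0.35027 ≈ 0.103.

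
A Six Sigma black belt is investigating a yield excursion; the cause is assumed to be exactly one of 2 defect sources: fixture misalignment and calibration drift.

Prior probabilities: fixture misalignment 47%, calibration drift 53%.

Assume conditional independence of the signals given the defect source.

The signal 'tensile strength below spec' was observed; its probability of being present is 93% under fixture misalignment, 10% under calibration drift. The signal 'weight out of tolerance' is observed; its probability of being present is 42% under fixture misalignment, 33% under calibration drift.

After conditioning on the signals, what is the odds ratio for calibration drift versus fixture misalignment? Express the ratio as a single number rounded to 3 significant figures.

0.0953

Posterior odds equal prior odds times the likelihood ratio; only the two competing hypotheses matter.
  calibration drift: 0.53 × 0.10 × 0.33 = 0.01749
  fixture misalignment: 0.47 × 0.93 × 0.42 = 0.18358
Posterior odds = 0.01749 / 0.18358 ≈ 0.0953.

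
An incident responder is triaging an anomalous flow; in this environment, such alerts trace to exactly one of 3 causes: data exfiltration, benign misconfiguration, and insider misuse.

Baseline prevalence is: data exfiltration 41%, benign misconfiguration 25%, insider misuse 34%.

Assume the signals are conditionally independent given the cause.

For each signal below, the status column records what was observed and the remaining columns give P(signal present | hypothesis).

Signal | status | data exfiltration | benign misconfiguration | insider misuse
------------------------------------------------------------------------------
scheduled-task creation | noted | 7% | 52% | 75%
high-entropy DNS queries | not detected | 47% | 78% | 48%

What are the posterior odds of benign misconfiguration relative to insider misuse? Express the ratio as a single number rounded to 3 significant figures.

Posterior odds equal prior odds times the likelihood ratio; only the two competing hypotheses matter (using 1 − P(present | H) for each absent signal).
  benign misconfiguration: 0.25 × 0.52 × (1 − 0.78) = 0.0286
  insider misuse: 0.34 × 0.75 × (1 − 0.48) = 0.1326
Odds(benign misconfiguration : insider misuse) = 0.0286 / 0.1326 ≈ 0.216.

0.216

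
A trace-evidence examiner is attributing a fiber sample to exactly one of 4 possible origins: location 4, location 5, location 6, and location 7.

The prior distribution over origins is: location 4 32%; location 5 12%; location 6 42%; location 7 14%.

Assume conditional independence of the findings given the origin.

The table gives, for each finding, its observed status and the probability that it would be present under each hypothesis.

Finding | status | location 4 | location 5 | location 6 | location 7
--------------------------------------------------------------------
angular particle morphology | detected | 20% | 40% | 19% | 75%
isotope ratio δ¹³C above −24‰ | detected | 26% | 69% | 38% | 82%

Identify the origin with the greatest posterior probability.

For each hypothesis, the unnormalized posterior weight is prior × product of the finding likelihoods:
  location 4: 0.32 × 0.20 × 0.26 = 0.01664
  location 5: 0.12 × 0.40 × 0.69 = 0.03312
  location 6: 0.42 × 0.19 × 0.38 = 0.030324
  location 7: 0.14 × 0.75 × 0.82 = 0.0861
Marginal likelihood of the evidence = 0.16618.
P(location 4 | evidence) ≈ 0.01664 / 0.16618 ≈ 0.100
P(location 5 | evidence) ≈ 0.03312 / 0.16618 ≈ 0.199
P(location 6 | evidence) ≈ 0.030324 / 0.16618 ≈ 0.182
P(location 7 | evidence) ≈ 0.0861 / 0.16618 ≈ 0.518
The largest is 0.518, so location 7 is most probable.

location 7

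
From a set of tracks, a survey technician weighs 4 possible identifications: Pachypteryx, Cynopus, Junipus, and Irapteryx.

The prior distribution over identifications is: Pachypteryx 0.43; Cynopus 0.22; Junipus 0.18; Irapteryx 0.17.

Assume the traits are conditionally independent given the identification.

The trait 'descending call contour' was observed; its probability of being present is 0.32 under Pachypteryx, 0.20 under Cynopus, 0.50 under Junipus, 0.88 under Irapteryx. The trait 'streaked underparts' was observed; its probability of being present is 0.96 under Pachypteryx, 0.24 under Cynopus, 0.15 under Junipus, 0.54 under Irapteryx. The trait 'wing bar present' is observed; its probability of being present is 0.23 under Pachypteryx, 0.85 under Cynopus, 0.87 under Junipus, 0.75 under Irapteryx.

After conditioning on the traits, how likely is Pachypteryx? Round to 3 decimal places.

By Bayes' rule with conditional independence, the unnormalized weight for each hypothesis is prior × ∏ likelihoods:
  Pachypteryx: 0.43 × 0.32 × 0.96 × 0.23 = 0.030382
  Cynopus: 0.22 × 0.20 × 0.24 × 0.85 = 0.008976
  Junipus: 0.18 × 0.50 × 0.15 × 0.87 = 0.011745
  Irapteryx: 0.17 × 0.88 × 0.54 × 0.75 = 0.060588
Marginal likelihood of the evidence = 0.11169.
P(Pachypteryx | evidence) = 0.030382 / 0.11169 ≈ 0.272.

0.272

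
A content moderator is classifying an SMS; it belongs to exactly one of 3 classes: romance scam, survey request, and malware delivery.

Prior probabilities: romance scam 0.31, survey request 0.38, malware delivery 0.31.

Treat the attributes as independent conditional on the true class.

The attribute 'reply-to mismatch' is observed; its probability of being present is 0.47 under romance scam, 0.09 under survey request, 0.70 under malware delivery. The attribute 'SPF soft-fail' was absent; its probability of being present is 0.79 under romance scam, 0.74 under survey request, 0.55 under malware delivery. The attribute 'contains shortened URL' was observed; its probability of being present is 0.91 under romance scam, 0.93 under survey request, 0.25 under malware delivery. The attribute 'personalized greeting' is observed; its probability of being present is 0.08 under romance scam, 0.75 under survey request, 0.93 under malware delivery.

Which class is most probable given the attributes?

malware delivery

For each hypothesis, the unnormalized posterior weight is prior × product of the attribute likelihoods (using 1 − P(present | H) for each absent attribute):
  romance scam: 0.31 × 0.47 × (1 − 0.79) × 0.91 × 0.08 = 0.0022275
  survey request: 0.38 × 0.09 × (1 − 0.74) × 0.93 × 0.75 = 0.0062022
  malware delivery: 0.31 × 0.70 × (1 − 0.55) × 0.25 × 0.93 = 0.022704
Marginal likelihood of the evidence = 0.031133.
P(romance scam | evidence) ≈ 0.0022275 / 0.031133 ≈ 0.072
P(survey request | evidence) ≈ 0.0062022 / 0.031133 ≈ 0.199
P(malware delivery | evidence) ≈ 0.022704 / 0.031133 ≈ 0.729
The largest is 0.729, so malware delivery is most probable.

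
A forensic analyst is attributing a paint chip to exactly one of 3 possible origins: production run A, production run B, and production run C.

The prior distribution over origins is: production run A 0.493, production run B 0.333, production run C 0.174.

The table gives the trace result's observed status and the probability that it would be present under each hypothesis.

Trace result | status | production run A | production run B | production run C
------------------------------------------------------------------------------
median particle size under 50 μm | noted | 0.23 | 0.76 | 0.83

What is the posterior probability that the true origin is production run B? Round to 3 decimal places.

0.495

For each hypothesis, the unnormalized posterior weight is prior × likelihood:
  production run A: 0.493 × 0.23 = 0.11339
  production run B: 0.333 × 0.76 = 0.25308
  production run C: 0.174 × 0.83 = 0.14442
Marginal likelihood of the evidence = 0.51089.
P(production run B | evidence) = 0.25308 / 0.51089 ≈ 0.495.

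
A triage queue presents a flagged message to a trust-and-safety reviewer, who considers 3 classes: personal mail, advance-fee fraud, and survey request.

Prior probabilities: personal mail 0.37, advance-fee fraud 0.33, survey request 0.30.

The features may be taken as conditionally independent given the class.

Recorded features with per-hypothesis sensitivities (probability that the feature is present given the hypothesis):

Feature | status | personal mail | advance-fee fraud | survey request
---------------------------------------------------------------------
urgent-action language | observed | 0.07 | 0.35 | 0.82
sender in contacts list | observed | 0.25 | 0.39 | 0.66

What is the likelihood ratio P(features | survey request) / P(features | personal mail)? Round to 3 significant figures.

30.9

The Bayes factor is the ratio of the joint likelihoods of the feature pattern under the two hypotheses.
  survey request: 0.82 × 0.66 = 0.5412
  personal mail: 0.07 × 0.25 = 0.0175
Bayes factor = 0.5412 / 0.0175 ≈ 30.9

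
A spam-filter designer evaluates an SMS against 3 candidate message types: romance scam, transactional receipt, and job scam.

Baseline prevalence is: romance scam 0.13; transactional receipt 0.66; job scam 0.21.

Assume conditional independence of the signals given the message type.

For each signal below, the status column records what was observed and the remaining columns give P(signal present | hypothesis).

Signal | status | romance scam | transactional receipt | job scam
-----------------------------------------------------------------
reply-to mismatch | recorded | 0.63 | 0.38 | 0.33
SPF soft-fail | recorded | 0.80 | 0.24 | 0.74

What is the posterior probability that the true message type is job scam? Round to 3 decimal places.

Multiply each prior by the joint likelihood of the signal pattern:
  romance scam: 0.13 × 0.63 × 0.80 = 0.06552
  transactional receipt: 0.66 × 0.38 × 0.24 = 0.060192
  job scam: 0.21 × 0.33 × 0.74 = 0.051282
Normalizing constant Z = 0.06552 + 0.060192 + 0.051282 = 0.17699.
P(job scam | evidence) = 0.051282 / 0.17699 ≈ 0.290.

0.290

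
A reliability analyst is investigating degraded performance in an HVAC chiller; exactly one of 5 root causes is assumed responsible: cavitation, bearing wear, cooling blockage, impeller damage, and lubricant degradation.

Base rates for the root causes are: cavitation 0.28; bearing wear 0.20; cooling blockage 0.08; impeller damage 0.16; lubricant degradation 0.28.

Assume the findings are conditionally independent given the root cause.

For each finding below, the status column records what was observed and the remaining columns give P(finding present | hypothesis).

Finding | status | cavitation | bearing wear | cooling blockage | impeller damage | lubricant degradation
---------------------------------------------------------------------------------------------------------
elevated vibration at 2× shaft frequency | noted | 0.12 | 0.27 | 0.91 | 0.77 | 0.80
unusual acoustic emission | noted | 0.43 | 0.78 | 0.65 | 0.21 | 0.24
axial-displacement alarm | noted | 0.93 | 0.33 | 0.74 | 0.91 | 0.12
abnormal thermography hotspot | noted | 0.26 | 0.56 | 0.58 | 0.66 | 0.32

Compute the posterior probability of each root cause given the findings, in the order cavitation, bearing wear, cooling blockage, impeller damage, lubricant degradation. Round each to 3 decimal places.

0.071, 0.158, 0.413, 0.316, 0.042

Multiply each prior by the joint likelihood of the evidence pattern:
  cavitation: 0.28 × 0.12 × 0.43 × 0.93 × 0.26 = 0.0034935
  bearing wear: 0.20 × 0.27 × 0.78 × 0.33 × 0.56 = 0.0077838
  cooling blockage: 0.08 × 0.91 × 0.65 × 0.74 × 0.58 = 0.02031
  impeller damage: 0.16 × 0.77 × 0.21 × 0.91 × 0.66 = 0.015539
  lubricant degradation: 0.28 × 0.80 × 0.24 × 0.12 × 0.32 = 0.0020644
Normalizing constant Z = 0.0034935 + 0.0077838 + 0.02031 + 0.015539 + 0.0020644 = 0.04919.
P(cavitation | evidence) = 0.0034935 / 0.04919 ≈ 0.071
P(bearing wear | evidence) = 0.0077838 / 0.04919 ≈ 0.158
P(cooling blockage | evidence) = 0.02031 / 0.04919 ≈ 0.413
P(impeller damage | evidence) = 0.015539 / 0.04919 ≈ 0.316
P(lubricant degradation | evidence) = 0.0020644 / 0.04919 ≈ 0.042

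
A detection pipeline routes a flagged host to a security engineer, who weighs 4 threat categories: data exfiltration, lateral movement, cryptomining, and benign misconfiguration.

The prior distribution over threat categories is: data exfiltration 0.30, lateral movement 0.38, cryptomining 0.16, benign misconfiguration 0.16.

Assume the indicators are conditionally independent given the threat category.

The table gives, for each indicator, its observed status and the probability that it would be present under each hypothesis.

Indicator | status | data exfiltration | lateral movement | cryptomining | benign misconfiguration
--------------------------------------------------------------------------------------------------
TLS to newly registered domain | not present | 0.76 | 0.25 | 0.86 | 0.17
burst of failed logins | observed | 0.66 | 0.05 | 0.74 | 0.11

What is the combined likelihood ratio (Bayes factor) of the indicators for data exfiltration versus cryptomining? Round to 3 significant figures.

1.53

The Bayes factor is the ratio of the joint likelihoods of the indicator pattern under the two hypotheses (using 1 − P(present | H) for each absent indicator).
  data exfiltration: (1 − 0.76) × 0.66 = 0.1584
  cryptomining: (1 − 0.86) × 0.74 = 0.1036
Bayes factor = 0.1584 / 0.1036 ≈ 1.53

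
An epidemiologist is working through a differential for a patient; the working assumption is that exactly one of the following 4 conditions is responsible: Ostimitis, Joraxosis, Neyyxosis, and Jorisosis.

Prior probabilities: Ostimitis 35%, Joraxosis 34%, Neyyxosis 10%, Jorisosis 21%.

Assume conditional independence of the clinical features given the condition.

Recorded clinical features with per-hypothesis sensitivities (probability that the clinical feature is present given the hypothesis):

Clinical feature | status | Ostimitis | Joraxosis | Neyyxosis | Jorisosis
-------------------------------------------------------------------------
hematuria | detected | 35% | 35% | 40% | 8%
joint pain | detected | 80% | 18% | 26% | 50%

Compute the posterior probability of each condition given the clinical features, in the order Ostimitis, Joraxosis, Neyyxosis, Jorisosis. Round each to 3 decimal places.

By Bayes' rule with conditional independence, the unnormalized weight for each hypothesis is prior × ∏ likelihoods:
  Ostimitis: 0.35 × 0.35 × 0.80 = 0.098
  Joraxosis: 0.34 × 0.35 × 0.18 = 0.02142
  Neyyxosis: 0.10 × 0.40 × 0.26 = 0.0104
  Jorisosis: 0.21 × 0.08 × 0.50 = 0.0084
The unnormalized weights sum to 0.13822.
P(Ostimitis | evidence) = 0.098 / 0.13822 ≈ 0.709
P(Joraxosis | evidence) = 0.02142 / 0.13822 ≈ 0.155
P(Neyyxosis | evidence) = 0.0104 / 0.13822 ≈ 0.075
P(Jorisosis | evidence) = 0.0084 / 0.13822 ≈ 0.061

0.709, 0.155, 0.075, 0.061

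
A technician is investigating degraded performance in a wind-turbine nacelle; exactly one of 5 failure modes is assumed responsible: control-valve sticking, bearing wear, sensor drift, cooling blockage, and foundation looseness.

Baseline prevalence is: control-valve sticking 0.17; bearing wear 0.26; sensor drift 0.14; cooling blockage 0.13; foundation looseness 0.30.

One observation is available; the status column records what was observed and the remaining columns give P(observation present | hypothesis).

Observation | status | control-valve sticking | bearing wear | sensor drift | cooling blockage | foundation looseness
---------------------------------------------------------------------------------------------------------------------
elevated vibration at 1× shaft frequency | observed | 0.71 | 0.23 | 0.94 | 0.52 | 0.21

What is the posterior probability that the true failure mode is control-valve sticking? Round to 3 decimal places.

For each hypothesis, the unnormalized posterior weight is prior × likelihood:
  control-valve sticking: 0.17 × 0.71 = 0.1207
  bearing wear: 0.26 × 0.23 = 0.0598
  sensor drift: 0.14 × 0.94 = 0.1316
  cooling blockage: 0.13 × 0.52 = 0.0676
  foundation looseness: 0.30 × 0.21 = 0.063
Marginal likelihood of the evidence = 0.4427.
P(control-valve sticking | evidence) = 0.1207 / 0.4427 ≈ 0.273.

0.273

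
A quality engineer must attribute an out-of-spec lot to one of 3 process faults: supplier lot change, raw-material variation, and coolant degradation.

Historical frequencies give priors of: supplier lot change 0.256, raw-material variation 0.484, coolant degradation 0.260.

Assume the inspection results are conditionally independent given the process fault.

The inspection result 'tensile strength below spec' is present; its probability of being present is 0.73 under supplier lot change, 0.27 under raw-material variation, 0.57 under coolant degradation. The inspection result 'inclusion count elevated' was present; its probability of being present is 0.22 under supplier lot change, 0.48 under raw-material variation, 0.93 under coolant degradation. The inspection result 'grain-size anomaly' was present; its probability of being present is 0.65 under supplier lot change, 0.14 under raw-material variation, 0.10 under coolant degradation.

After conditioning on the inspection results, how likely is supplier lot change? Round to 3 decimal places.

Multiply each prior by the joint likelihood of the inspection result pattern:
  supplier lot change: 0.256 × 0.73 × 0.22 × 0.65 = 0.026724
  raw-material variation: 0.484 × 0.27 × 0.48 × 0.14 = 0.0087817
  coolant degradation: 0.260 × 0.57 × 0.93 × 0.10 = 0.013783
The unnormalized weights sum to 0.049288.
P(supplier lot change | evidence) = 0.026724 / 0.049288 ≈ 0.542.

0.542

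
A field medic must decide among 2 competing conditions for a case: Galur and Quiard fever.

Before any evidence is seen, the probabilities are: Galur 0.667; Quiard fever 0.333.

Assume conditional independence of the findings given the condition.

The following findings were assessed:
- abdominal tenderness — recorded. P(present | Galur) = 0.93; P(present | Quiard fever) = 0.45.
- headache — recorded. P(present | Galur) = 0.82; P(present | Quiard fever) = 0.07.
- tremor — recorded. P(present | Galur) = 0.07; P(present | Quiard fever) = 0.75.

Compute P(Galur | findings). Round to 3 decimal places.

Multiply each prior by the joint likelihood of the evidence pattern:
  Galur: 0.667 × 0.93 × 0.82 × 0.07 = 0.035606
  Quiard fever: 0.333 × 0.45 × 0.07 × 0.75 = 0.0078671
Normalizing constant Z = 0.035606 + 0.0078671 = 0.043473.
P(Galur | evidence) = 0.035606 / 0.043473 ≈ 0.819.

0.819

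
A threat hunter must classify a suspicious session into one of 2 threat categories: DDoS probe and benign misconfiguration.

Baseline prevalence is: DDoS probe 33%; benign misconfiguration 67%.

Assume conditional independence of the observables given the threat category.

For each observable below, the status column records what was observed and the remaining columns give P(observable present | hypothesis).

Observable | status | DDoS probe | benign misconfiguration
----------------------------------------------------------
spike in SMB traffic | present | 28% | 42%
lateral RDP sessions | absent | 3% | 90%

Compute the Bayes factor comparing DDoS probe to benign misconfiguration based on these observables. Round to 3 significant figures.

Joint likelihood of the observable pattern under each hypothesis (using 1 − P(present | H) for each absent observable):
  DDoS probe: 0.28 × (1 − 0.03) = 0.2716
  benign misconfiguration: 0.42 × (1 − 0.90) = 0.042
Bayes factor = 0.2716 / 0.042 ≈ 6.47

6.47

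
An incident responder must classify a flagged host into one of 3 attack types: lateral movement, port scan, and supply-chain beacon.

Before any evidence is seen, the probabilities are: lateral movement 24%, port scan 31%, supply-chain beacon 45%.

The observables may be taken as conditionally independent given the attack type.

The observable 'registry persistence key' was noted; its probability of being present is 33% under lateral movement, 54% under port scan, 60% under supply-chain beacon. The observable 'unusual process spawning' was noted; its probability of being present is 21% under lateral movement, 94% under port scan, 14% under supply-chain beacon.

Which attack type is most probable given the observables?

For each hypothesis, the unnormalized posterior weight is prior × product of the observable likelihoods:
  lateral movement: 0.24 × 0.33 × 0.21 = 0.016632
  port scan: 0.31 × 0.54 × 0.94 = 0.15736
  supply-chain beacon: 0.45 × 0.60 × 0.14 = 0.0378
The unnormalized weights sum to 0.21179.
P(lateral movement | evidence) ≈ 0.016632 / 0.21179 ≈ 0.079
P(port scan | evidence) ≈ 0.15736 / 0.21179 ≈ 0.743
P(supply-chain beacon | evidence) ≈ 0.0378 / 0.21179 ≈ 0.178
The largest is 0.743, so port scan is most probable.

port scan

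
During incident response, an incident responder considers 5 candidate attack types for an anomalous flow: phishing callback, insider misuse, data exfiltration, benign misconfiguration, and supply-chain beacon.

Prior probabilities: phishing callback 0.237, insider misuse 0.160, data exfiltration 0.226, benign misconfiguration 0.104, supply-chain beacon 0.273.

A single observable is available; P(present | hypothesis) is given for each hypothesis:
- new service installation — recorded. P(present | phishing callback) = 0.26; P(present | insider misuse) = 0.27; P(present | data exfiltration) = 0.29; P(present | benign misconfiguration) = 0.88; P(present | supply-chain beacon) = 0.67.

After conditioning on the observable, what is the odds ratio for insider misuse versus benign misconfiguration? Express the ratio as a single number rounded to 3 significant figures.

The normalizing constant cancels in an odds ratio, so compute prior × likelihood for the two hypotheses only:
  insider misuse: 0.160 × 0.27 = 0.0432
  benign misconfiguration: 0.104 × 0.88 = 0.09152
Posterior odds = 0.0432 / 0.09152 ≈ 0.472.

0.472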